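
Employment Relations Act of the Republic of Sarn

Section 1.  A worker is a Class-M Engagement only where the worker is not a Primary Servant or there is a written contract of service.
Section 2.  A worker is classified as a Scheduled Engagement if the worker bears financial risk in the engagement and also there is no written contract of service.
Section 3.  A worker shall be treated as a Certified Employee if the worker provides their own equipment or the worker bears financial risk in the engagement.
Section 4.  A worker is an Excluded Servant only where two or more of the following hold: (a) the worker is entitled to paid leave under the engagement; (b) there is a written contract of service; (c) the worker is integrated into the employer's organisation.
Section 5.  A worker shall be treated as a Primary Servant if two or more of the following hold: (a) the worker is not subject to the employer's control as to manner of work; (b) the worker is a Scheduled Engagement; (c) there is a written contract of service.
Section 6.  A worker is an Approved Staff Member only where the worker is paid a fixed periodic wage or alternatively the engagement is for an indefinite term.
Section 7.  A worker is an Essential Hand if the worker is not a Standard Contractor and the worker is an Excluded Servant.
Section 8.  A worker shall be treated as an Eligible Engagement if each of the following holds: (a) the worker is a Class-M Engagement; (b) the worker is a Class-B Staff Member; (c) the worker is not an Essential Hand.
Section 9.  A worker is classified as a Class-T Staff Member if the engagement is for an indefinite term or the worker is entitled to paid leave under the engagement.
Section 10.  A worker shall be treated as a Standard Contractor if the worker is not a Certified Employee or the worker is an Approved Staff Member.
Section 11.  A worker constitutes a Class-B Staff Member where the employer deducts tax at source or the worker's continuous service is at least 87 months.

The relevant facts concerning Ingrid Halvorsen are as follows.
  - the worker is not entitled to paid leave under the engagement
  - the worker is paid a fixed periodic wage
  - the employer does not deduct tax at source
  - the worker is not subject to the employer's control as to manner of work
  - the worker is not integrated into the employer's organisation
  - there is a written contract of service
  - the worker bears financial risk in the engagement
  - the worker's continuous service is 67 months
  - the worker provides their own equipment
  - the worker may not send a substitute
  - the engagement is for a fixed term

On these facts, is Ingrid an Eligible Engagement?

No

section 2 — Scheduled Engagement: [the worker bears financial risk in the engagement? yes] AND [there is no written contract of service? no] → not satisfied.
section 5 — Primary Servant: the worker is not subject to the employer's control as to manner of work? yes; Scheduled Engagement (section 2)? no; there is a written contract of service? yes — 2 of 3 hold (need ≥2) → satisfied.
section 1 — Class-M Engagement: [not a Primary Servant (section 5)? no] OR [there is a written contract of service? yes] → satisfied.
section 11 — Class-B Staff Member: [the employer deducts tax at source? no] OR [worker's continuous service: 67 months ≥ 87 months? no] → not satisfied.
section 3 — Certified Employee: [the worker provides their own equipment? yes] OR [the worker bears financial risk in the engagement? yes] → satisfied.
section 6 — Approved Staff Member: [the worker is paid a fixed periodic wage? yes] OR [the engagement is for an indefinite term? no] → satisfied.
section 10 — Standard Contractor: [not a Certified Employee (section 3)? no] OR [Approved Staff Member (section 6)? yes] → satisfied.
section 4 — Excluded Servant: the worker is entitled to paid leave under the engagement? no; there is a written contract of service? yes; the worker is integrated into the employer's organisation? no — 1 of 3 hold (need ≥2) → not satisfied.
section 7 — Essential Hand: [not a Standard Contractor (section 10)? no] AND [Excluded Servant (section 4)? no] → not satisfied.
section 8 — Eligible Engagement: [Class-M Engagement (section 1)? yes] AND [Class-B Staff Member (section 11)? no] AND [not an Essential Hand (section 7)? yes] → not satisfied.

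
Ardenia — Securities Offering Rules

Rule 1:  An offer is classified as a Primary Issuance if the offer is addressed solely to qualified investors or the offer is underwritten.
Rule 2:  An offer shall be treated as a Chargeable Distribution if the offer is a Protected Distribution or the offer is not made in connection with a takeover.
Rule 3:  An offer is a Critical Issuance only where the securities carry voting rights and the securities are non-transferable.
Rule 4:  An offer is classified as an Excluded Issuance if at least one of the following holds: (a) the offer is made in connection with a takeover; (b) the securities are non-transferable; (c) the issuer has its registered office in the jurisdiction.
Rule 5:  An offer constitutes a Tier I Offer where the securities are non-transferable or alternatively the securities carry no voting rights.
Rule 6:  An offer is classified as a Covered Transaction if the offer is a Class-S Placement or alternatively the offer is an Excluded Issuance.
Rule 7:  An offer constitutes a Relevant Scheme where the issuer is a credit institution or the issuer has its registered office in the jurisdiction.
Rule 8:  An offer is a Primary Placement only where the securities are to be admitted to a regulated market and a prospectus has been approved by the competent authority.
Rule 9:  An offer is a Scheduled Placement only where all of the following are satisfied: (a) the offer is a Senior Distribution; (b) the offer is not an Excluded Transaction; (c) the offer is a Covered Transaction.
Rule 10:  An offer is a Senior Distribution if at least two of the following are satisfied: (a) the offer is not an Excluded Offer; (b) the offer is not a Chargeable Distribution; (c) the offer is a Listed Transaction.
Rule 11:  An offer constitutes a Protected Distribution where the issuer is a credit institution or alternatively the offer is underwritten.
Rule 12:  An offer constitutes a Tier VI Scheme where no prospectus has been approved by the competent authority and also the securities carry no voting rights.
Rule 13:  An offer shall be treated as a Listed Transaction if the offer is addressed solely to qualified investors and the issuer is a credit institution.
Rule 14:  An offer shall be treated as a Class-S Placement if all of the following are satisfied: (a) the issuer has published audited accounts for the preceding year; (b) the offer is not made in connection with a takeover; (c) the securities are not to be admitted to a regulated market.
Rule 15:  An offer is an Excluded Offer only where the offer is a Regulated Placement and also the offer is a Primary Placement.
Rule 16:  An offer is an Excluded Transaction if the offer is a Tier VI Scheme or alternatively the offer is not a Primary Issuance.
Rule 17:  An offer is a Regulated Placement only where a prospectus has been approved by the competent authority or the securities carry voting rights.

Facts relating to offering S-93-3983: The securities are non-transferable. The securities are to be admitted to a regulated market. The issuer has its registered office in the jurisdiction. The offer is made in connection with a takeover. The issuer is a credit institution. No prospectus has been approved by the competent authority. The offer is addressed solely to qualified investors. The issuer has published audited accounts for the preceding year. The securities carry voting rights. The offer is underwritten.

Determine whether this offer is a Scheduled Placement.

rule 17 — Regulated Placement: [a prospectus has been approved by the competent authority? no] OR [the securities carry voting rights? yes] → satisfied.
rule 8 — Primary Placement: [the securities are to be admitted to a regulated market? yes] AND [a prospectus has been approved by the competent authority? no] → not satisfied.
rule 15 — Excluded Offer: [Regulated Placement (rule 17)? yes] AND [Primary Placement (rule 8)? no] → not satisfied.
rule 11 — Protected Distribution: [the issuer is a credit institution? yes] OR [the offer is underwritten? yes] → satisfied.
rule 2 — Chargeable Distribution: [Protected Distribution (rule 11)? yes] OR [the offer is not made in connection with a takeover? no] → satisfied.
rule 13 — Listed Transaction: [the offer is addressed solely to qualified investors? yes] AND [the issuer is a credit institution? yes] → satisfied.
rule 10 — Senior Distribution: not an Excluded Offer (rule 15)? yes; not a Chargeable Distribution (rule 2)? no; Listed Transaction (rule 13)? yes — 2 of 3 hold (need ≥2) → satisfied.
rule 12 — Tier VI Scheme: [no prospectus has been approved by the competent authority? yes] AND [the securities carry no voting rights? no] → not satisfied.
rule 1 — Primary Issuance: [the offer is addressed solely to qualified investors? yes] OR [the offer is underwritten? yes] → satisfied.
rule 16 — Excluded Transaction: [Tier VI Scheme (rule 12)? no] OR [not a Primary Issuance (rule 1)? no] → not satisfied.
rule 14 — Class-S Placement: [the issuer has published audited accounts for the preceding year? yes] AND [the offer is not made in connection with a takeover? no] AND [the securities are not to be admitted to a regulated market? no] → not satisfied.
rule 4 — Excluded Issuance: [the offer is made in connection with a takeover? yes] OR [the securities are non-transferable? yes] OR [the issuer has its registered office in the jurisdiction? yes] → satisfied.
rule 6 — Covered Transaction: [Class-S Placement (rule 14)? no] OR [Excluded Issuance (rule 4)? yes] → satisfied.
rule 9 — Scheduled Placement: [Senior Distribution (rule 10)? yes] AND [not an Excluded Transaction (rule 16)? yes] AND [Covered Transaction (rule 6)? yes] → satisfied.

Yes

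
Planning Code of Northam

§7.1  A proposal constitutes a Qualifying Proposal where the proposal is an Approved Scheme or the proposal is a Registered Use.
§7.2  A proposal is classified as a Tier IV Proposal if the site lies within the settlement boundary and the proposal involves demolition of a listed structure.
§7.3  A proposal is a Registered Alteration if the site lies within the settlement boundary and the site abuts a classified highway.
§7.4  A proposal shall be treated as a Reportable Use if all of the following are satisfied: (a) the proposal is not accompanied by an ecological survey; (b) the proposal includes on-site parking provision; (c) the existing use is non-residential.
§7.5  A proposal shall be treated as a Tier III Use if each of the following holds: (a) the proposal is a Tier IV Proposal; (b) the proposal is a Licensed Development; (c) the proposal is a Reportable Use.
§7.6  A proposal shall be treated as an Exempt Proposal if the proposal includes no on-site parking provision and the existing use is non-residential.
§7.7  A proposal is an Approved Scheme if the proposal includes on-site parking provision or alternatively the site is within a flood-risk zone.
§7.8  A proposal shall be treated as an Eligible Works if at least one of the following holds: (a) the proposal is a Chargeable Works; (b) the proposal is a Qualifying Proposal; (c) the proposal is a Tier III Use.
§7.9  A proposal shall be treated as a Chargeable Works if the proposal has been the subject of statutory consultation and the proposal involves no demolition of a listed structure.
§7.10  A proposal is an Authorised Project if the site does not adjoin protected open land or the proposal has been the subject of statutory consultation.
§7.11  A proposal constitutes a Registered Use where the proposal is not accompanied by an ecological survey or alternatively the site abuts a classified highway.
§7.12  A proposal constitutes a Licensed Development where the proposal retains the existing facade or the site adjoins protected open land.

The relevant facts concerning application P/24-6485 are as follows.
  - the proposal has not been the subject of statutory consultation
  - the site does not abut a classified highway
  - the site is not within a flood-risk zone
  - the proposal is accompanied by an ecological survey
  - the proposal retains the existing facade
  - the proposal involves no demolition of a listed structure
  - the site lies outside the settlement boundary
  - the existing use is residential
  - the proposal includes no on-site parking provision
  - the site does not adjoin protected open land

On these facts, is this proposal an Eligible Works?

Under §7.9: the proposal has been the subject of statutory consultation? no; and the proposal involves no demolition of a listed structure? yes. So the proposal is not a Chargeable Works.
Under §7.7: the proposal includes on-site parking provision? no; or the site is within a flood-risk zone? no. So the proposal is not an Approved Scheme.
Under §7.11: the proposal is not accompanied by an ecological survey? no; or the site abuts a classified highway? no. So the proposal is not a Registered Use.
Under §7.1: Approved Scheme (§7.7)? no; or Registered Use (§7.11)? no. So the proposal is not a Qualifying Proposal.
Under §7.2: the site lies within the settlement boundary? no; and the proposal involves demolition of a listed structure? no. So the proposal is not a Tier IV Proposal.
Under §7.12: the proposal retains the existing facade? yes; or the site adjoins protected open land? no. So the proposal is a Licensed Development.
Under §7.4: the proposal is not accompanied by an ecological survey? no; and the proposal includes on-site parking provision? no; and the existing use is non-residential? no. So the proposal is not a Reportable Use.
Under §7.5: Tier IV Proposal (§7.2)? no; and Licensed Development (§7.12)? yes; and Reportable Use (§7.4)? no. So the proposal is not a Tier III Use.
Under §7.8: Chargeable Works (§7.9)? no; or Qualifying Proposal (§7.1)? no; or Tier III Use (§7.5)? no. So the proposal is not an Eligible Works.

No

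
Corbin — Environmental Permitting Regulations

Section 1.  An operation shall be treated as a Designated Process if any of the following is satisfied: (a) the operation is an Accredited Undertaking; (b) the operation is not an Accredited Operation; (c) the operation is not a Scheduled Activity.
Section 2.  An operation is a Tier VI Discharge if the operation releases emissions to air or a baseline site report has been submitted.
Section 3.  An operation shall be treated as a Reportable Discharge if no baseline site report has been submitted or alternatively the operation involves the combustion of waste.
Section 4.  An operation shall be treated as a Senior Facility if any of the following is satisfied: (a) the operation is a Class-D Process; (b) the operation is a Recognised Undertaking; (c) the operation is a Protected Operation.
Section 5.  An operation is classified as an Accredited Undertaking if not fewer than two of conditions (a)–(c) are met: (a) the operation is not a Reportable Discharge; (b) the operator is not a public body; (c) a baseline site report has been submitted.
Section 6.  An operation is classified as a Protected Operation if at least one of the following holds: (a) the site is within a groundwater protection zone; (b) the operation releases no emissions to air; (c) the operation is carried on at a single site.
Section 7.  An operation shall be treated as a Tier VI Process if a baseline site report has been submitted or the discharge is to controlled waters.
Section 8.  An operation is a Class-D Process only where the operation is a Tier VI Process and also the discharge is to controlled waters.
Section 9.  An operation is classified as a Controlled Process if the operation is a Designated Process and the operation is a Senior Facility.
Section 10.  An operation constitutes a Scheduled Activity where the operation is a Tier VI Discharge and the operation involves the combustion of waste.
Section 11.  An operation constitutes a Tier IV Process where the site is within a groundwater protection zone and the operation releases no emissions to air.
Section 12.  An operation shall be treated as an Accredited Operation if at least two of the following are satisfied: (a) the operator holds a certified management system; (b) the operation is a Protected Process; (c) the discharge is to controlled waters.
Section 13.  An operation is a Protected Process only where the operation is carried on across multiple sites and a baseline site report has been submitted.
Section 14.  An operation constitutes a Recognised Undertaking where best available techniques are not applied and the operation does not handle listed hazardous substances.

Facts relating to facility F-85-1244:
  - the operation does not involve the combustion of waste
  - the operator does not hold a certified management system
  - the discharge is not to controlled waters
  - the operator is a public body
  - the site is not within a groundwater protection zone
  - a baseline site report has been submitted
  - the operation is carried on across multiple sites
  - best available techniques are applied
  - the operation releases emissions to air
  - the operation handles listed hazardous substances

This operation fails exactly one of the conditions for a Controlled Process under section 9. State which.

Senior Facility

section 3 — Reportable Discharge: [no baseline site report has been submitted? no] OR [the operation involves the combustion of waste? no] → not satisfied.
section 5 — Accredited Undertaking: not a Reportable Discharge (section 3)? yes; the operator is not a public body? no; a baseline site report has been submitted? yes — 2 of 3 hold (need ≥2) → satisfied.
section 13 — Protected Process: [the operation is carried on across multiple sites? yes] AND [a baseline site report has been submitted? yes] → satisfied.
section 12 — Accredited Operation: the operator holds a certified management system? no; Protected Process (section 13)? yes; the discharge is to controlled waters? no — 1 of 3 hold (need ≥2) → not satisfied.
section 2 — Tier VI Discharge: [the operation releases emissions to air? yes] OR [a baseline site report has been submitted? yes] → satisfied.
section 10 — Scheduled Activity: [Tier VI Discharge (section 2)? yes] AND [the operation involves the combustion of waste? no] → not satisfied.
section 1 — Designated Process: [Accredited Undertaking (section 5)? yes] OR [not an Accredited Operation (section 12)? yes] OR [not a Scheduled Activity (section 10)? yes] → satisfied.
section 7 — Tier VI Process: [a baseline site report has been submitted? yes] OR [the discharge is to controlled waters? no] → satisfied.
section 8 — Class-D Process: [Tier VI Process (section 7)? yes] AND [the discharge is to controlled waters? no] → not satisfied.
section 14 — Recognised Undertaking: [best available techniques are not applied? no] AND [the operation does not handle listed hazardous substances? no] → not satisfied.
section 6 — Protected Operation: [the site is within a groundwater protection zone? no] OR [the operation releases no emissions to air? no] OR [the operation is carried on at a single site? no] → not satisfied.
section 4 — Senior Facility: [Class-D Process (section 8)? no] OR [Recognised Undertaking (section 14)? no] OR [Protected Operation (section 6)? no] → not satisfied.
section 9 — Controlled Process: [Designated Process (section 1)? yes] AND [Senior Facility (section 4)? no] → not satisfied.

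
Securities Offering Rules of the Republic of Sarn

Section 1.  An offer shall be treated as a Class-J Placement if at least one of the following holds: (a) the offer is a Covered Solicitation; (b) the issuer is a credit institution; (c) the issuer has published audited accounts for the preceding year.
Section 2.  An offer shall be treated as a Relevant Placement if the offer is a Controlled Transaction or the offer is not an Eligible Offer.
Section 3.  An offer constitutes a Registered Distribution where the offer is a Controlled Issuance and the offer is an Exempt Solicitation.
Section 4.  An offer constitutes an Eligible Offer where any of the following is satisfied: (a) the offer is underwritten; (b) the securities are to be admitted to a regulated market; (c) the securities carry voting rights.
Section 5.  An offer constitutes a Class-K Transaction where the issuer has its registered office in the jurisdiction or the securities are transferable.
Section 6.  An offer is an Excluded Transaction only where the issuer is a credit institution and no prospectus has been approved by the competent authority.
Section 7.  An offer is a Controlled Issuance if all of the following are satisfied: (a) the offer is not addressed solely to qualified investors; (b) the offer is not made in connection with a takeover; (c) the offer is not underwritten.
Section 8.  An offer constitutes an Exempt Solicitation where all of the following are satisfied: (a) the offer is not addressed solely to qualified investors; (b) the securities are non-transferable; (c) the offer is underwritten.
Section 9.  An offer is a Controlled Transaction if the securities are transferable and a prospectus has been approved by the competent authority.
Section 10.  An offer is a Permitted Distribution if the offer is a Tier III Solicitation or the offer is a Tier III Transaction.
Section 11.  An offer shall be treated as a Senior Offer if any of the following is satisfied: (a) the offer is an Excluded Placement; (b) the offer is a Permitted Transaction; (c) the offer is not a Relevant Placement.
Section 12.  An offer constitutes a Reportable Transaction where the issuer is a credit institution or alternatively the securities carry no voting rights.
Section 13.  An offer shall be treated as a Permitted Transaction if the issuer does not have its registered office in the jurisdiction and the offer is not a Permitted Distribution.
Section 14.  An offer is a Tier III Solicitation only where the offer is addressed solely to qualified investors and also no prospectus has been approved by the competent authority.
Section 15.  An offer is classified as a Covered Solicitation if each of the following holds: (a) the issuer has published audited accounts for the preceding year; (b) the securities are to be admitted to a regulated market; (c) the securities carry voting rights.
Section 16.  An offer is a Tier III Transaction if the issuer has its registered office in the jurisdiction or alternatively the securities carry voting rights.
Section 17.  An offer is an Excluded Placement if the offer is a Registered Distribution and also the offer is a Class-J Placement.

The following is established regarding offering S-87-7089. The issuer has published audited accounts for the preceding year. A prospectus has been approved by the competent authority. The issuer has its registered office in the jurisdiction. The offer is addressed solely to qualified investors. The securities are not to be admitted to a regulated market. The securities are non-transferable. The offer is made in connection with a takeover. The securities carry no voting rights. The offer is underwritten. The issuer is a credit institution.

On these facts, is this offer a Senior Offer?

Yes

section 7 — Controlled Issuance: [the offer is not addressed solely to qualified investors? no] AND [the offer is not made in connection with a takeover? no] AND [the offer is not underwritten? no] → not satisfied.
section 8 — Exempt Solicitation: [the offer is not addressed solely to qualified investors? no] AND [the securities are non-transferable? yes] AND [the offer is underwritten? yes] → not satisfied.
section 3 — Registered Distribution: [Controlled Issuance (section 7)? no] AND [Exempt Solicitation (section 8)? no] → not satisfied.
section 15 — Covered Solicitation: [the issuer has published audited accounts for the preceding year? yes] AND [the securities are to be admitted to a regulated market? no] AND [the securities carry voting rights? no] → not satisfied.
section 1 — Class-J Placement: [Covered Solicitation (section 15)? no] OR [the issuer is a credit institution? yes] OR [the issuer has published audited accounts for the preceding year? yes] → satisfied.
section 17 — Excluded Placement: [Registered Distribution (section 3)? no] AND [Class-J Placement (section 1)? yes] → not satisfied.
section 14 — Tier III Solicitation: [the offer is addressed solely to qualified investors? yes] AND [no prospectus has been approved by the competent authority? no] → not satisfied.
section 16 — Tier III Transaction: [the issuer has its registered office in the jurisdiction? yes] OR [the securities carry voting rights? no] → satisfied.
section 10 — Permitted Distribution: [Tier III Solicitation (section 14)? no] OR [Tier III Transaction (section 16)? yes] → satisfied.
section 13 — Permitted Transaction: [the issuer does not have its registered office in the jurisdiction? no] AND [not a Permitted Distribution (section 10)? no] → not satisfied.
section 9 — Controlled Transaction: [the securities are transferable? no] AND [a prospectus has been approved by the competent authority? yes] → not satisfied.
section 4 — Eligible Offer: [the offer is underwritten? yes] OR [the securities are to be admitted to a regulated market? no] OR [the securities carry voting rights? no] → satisfied.
section 2 — Relevant Placement: [Controlled Transaction (section 9)? no] OR [not an Eligible Offer (section 4)? no] → not satisfied.
section 11 — Senior Offer: [Excluded Placement (section 17)? no] OR [Permitted Transaction (section 13)? no] OR [not a Relevant Placement (section 2)? yes] → satisfied.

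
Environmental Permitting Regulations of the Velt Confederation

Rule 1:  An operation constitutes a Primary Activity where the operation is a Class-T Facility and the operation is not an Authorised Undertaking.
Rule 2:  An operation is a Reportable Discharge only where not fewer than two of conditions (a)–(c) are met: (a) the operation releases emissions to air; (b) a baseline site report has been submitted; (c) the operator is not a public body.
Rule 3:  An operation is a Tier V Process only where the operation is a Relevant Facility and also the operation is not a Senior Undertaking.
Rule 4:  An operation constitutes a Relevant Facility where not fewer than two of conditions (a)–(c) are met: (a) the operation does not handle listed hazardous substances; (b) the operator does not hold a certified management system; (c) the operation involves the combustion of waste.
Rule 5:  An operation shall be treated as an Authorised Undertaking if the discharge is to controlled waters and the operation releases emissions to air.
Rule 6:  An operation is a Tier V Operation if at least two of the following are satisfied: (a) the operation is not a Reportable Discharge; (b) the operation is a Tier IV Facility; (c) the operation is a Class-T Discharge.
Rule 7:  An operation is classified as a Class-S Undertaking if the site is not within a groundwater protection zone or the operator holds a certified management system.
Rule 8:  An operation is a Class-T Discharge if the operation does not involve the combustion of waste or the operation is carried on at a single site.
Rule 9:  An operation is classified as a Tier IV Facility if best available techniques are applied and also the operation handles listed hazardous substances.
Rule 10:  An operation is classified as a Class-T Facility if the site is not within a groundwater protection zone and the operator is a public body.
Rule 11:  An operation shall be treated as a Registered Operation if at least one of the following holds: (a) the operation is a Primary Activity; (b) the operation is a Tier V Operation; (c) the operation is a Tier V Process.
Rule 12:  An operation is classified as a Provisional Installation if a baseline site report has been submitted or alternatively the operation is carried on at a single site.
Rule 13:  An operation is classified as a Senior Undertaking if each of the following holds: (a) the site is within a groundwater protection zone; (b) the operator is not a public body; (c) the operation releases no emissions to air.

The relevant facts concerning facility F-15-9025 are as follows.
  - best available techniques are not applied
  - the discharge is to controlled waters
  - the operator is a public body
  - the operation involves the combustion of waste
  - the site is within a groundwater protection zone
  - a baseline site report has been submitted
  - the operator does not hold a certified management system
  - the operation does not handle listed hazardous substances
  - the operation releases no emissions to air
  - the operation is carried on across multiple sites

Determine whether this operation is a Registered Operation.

rule 10 — Class-T Facility: [the site is not within a groundwater protection zone? no] AND [the operator is a public body? yes] → not satisfied.
rule 5 — Authorised Undertaking: [the discharge is to controlled waters? yes] AND [the operation releases emissions to air? no] → not satisfied.
rule 1 — Primary Activity: [Class-T Facility (rule 10)? no] AND [not an Authorised Undertaking (rule 5)? yes] → not satisfied.
rule 2 — Reportable Discharge: the operation releases emissions to air? no; a baseline site report has been submitted? yes; the operator is not a public body? no — 1 of 3 hold (need ≥2) → not satisfied.
rule 9 — Tier IV Facility: [best available techniques are applied? no] AND [the operation handles listed hazardous substances? no] → not satisfied.
rule 8 — Class-T Discharge: [the operation does not involve the combustion of waste? no] OR [the operation is carried on at a single site? no] → not satisfied.
rule 6 — Tier V Operation: not a Reportable Discharge (rule 2)? yes; Tier IV Facility (rule 9)? no; Class-T Discharge (rule 8)? no — 1 of 3 hold (need ≥2) → not satisfied.
rule 4 — Relevant Facility: the operation does not handle listed hazardous substances? yes; the operator does not hold a certified management system? yes; the operation involves the combustion of waste? yes — 3 of 3 hold (need ≥2) → satisfied.
rule 13 — Senior Undertaking: [the site is within a groundwater protection zone? yes] AND [the operator is not a public body? no] AND [the operation releases no emissions to air? yes] → not satisfied.
rule 3 — Tier V Process: [Relevant Facility (rule 4)? yes] AND [not a Senior Undertaking (rule 13)? yes] → satisfied.
rule 11 — Registered Operation: [Primary Activity (rule 1)? no] OR [Tier V Operation (rule 6)? no] OR [Tier V Process (rule 3)? yes] → satisfied.

Yes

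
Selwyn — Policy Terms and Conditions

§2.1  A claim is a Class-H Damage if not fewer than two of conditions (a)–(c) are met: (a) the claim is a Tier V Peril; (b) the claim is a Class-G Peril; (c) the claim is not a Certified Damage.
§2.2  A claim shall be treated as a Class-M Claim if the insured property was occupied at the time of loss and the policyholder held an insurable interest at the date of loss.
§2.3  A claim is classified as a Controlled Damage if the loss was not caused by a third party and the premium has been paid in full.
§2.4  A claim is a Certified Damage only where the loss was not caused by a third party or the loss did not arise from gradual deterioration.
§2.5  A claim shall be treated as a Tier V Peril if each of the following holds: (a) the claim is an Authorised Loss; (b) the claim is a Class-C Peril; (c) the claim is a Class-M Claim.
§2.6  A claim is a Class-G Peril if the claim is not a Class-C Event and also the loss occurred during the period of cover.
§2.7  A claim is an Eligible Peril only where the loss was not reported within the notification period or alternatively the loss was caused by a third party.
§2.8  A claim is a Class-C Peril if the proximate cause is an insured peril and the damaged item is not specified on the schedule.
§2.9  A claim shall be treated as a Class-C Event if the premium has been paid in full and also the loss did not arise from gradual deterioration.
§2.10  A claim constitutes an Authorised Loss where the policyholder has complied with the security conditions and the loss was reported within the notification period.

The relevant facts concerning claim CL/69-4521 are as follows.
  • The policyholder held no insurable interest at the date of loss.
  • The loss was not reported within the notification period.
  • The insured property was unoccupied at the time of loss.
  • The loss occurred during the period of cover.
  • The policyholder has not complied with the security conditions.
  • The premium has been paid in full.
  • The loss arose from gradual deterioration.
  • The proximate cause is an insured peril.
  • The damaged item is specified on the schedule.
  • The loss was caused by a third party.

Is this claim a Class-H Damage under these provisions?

Yes

§2.10 — Authorised Loss: [the policyholder has complied with the security conditions? no] AND [the loss was reported within the notification period? no] → not satisfied.
§2.8 — Class-C Peril: [the proximate cause is an insured peril? yes] AND [the damaged item is not specified on the schedule? no] → not satisfied.
§2.2 — Class-M Claim: [the insured property was occupied at the time of loss? no] AND [the policyholder held an insurable interest at the date of loss? no] → not satisfied.
§2.5 — Tier V Peril: [Authorised Loss (§2.10)? no] AND [Class-C Peril (§2.8)? no] AND [Class-M Claim (§2.2)? no] → not satisfied.
§2.9 — Class-C Event: [the premium has been paid in full? yes] AND [the loss did not arise from gradual deterioration? no] → not satisfied.
§2.6 — Class-G Peril: [not a Class-C Event (§2.9)? yes] AND [the loss occurred during the period of cover? yes] → satisfied.
§2.4 — Certified Damage: [the loss was not caused by a third party? no] OR [the loss did not arise from gradual deterioration? no] → not satisfied.
§2.1 — Class-H Damage: Tier V Peril (§2.5)? no; Class-G Peril (§2.6)? yes; not a Certified Damage (§2.4)? yes — 2 of 3 hold (need ≥2) → satisfied.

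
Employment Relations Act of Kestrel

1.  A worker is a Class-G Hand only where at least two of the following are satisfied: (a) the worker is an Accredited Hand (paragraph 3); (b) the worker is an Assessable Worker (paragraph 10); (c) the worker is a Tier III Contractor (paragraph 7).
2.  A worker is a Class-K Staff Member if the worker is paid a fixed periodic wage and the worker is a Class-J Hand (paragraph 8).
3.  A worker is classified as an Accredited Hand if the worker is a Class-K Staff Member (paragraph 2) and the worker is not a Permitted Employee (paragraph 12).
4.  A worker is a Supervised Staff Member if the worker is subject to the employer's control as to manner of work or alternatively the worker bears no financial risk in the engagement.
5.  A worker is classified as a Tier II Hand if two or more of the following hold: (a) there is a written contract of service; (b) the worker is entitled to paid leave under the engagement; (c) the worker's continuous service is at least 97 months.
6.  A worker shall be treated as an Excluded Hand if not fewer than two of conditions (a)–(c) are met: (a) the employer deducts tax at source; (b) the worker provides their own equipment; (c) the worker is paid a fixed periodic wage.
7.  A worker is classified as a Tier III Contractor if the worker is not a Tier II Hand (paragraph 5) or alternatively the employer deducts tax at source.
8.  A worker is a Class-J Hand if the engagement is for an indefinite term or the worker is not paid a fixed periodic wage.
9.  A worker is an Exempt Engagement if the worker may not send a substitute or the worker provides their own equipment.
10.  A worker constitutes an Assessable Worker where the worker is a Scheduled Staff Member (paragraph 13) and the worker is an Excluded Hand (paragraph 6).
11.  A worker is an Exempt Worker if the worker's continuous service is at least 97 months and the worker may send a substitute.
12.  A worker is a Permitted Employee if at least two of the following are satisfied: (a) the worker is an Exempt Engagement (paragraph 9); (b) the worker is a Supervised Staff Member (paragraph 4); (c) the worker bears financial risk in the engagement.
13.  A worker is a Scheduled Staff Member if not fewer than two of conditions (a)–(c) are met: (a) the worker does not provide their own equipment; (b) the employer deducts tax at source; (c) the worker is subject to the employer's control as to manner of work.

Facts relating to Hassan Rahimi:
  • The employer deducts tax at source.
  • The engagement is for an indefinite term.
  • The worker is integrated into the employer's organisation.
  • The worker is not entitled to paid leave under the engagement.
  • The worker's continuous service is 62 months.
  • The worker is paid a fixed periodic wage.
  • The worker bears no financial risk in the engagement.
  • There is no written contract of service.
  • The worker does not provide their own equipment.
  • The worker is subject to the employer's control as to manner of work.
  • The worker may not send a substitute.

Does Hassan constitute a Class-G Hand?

Yes

paragraph 8 — Class-J Hand: [the engagement is for an indefinite term? yes] OR [the worker is not paid a fixed periodic wage? no] → satisfied.
paragraph 2 — Class-K Staff Member: [the worker is paid a fixed periodic wage? yes] AND [Class-J Hand (paragraph 8)? yes] → satisfied.
paragraph 9 — Exempt Engagement: [the worker may not send a substitute? yes] OR [the worker provides their own equipment? no] → satisfied.
paragraph 4 — Supervised Staff Member: [the worker is subject to the employer's control as to manner of work? yes] OR [the worker bears no financial risk in the engagement? yes] → satisfied.
paragraph 12 — Permitted Employee: Exempt Engagement (paragraph 9)? yes; Supervised Staff Member (paragraph 4)? yes; the worker bears financial risk in the engagement? no — 2 of 3 hold (need ≥2) → satisfied.
paragraph 3 — Accredited Hand: [Class-K Staff Member (paragraph 2)? yes] AND [not a Permitted Employee (paragraph 12)? no] → not satisfied.
paragraph 13 — Scheduled Staff Member: the worker does not provide their own equipment? yes; the employer deducts tax at source? yes; the worker is subject to the employer's control as to manner of work? yes — 3 of 3 hold (need ≥2) → satisfied.
paragraph 6 — Excluded Hand: the employer deducts tax at source? yes; the worker provides their own equipment? no; the worker is paid a fixed periodic wage? yes — 2 of 3 hold (need ≥2) → satisfied.
paragraph 10 — Assessable Worker: [Scheduled Staff Member (paragraph 13)? yes] AND [Excluded Hand (paragraph 6)? yes] → satisfied.
paragraph 5 — Tier II Hand: there is a written contract of service? no; the worker is entitled to paid leave under the engagement? no; worker's continuous service: 62 months ≥ 97 months? no — 0 of 3 hold (need ≥2) → not satisfied.
paragraph 7 — Tier III Contractor: [not a Tier II Hand (paragraph 5)? yes] OR [the employer deducts tax at source? yes] → satisfied.
paragraph 1 — Class-G Hand: Accredited Hand (paragraph 3)? no; Assessable Worker (paragraph 10)? yes; Tier III Contractor (paragraph 7)? yes — 2 of 3 hold (need ≥2) → satisfied.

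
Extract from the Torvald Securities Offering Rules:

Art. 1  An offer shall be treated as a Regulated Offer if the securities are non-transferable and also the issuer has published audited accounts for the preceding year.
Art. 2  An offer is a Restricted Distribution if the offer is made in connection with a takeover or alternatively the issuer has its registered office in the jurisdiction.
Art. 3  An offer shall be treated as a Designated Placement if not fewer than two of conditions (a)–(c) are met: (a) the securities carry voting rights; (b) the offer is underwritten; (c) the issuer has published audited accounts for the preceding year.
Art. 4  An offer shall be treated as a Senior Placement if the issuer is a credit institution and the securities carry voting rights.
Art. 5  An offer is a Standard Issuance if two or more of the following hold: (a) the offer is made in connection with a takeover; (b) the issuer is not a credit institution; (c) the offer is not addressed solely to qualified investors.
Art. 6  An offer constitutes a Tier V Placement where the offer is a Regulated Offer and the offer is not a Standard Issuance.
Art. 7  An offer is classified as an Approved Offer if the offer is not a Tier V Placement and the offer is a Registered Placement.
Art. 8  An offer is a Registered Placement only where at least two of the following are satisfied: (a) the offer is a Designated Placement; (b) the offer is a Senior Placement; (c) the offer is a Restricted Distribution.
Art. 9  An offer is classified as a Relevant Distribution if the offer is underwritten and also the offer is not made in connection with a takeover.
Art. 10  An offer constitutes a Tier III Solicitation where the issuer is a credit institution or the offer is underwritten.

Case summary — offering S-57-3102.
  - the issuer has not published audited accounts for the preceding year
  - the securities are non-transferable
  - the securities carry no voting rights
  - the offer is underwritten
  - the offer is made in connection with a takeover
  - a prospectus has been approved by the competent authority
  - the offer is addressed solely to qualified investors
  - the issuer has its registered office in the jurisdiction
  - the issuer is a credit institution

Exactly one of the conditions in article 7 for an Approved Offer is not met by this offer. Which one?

Registered Placement

Under article 1: the securities are non-transferable? yes; and the issuer has published audited accounts for the preceding year? no. So the offer is not a Regulated Offer.
Under article 5: the offer is made in connection with a takeover? yes; the issuer is not a credit institution? no; the offer is not addressed solely to qualified investors? no — 1 of 3 hold (need ≥2) → not satisfied.
Under article 6: Regulated Offer (article 1)? no; and not a Standard Issuance (article 5)? yes. So the offer is not a Tier V Placement.
Under article 3: the securities carry voting rights? no; the offer is underwritten? yes; the issuer has published audited accounts for the preceding year? no — 1 of 3 hold (need ≥2) → not satisfied.
Under article 4: the issuer is a credit institution? yes; and the securities carry voting rights? no. So the offer is not a Senior Placement.
Under article 2: the offer is made in connection with a takeover? yes; or the issuer has its registered office in the jurisdiction? yes. So the offer is a Restricted Distribution.
Under article 8: Designated Placement (article 3)? no; Senior Placement (article 4)? no; Restricted Distribution (article 2)? yes — 1 of 3 hold (need ≥2) → not satisfied.
Under article 7: not a Tier V Placement (article 6)? yes; and Registered Placement (article 8)? no. So the offer is not an Approved Offer.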